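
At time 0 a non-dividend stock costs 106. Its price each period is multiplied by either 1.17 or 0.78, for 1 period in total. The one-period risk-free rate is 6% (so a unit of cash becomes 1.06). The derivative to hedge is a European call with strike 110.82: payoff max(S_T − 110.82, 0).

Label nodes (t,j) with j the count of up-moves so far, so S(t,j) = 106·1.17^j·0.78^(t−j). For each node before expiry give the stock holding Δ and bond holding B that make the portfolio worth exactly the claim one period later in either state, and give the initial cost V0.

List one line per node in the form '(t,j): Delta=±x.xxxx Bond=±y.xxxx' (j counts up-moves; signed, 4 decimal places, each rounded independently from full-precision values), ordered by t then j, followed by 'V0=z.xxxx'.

(0,0): Delta=0.3193 Bond=-24.9057
V0=8.9405

Under the risk-neutral measure, an up-move has probability p* = (R−d)/(u−d) = 0.7179 and values discount at R = 1.06.
Payoff layer (t=1): V(1,0)=0.0000, V(1,1)=13.2000
Node (0,0) S=106.0000: V=(p*·13.2000+(1−p*)·0.0000)/1.06=8.9405; Δ=(13.2000−0.0000)/(124.0200−82.6800)=0.3193; B=V−Δ·S=-24.9057
Self-financing check: at every node Δ·S+B equals the discounted successor values.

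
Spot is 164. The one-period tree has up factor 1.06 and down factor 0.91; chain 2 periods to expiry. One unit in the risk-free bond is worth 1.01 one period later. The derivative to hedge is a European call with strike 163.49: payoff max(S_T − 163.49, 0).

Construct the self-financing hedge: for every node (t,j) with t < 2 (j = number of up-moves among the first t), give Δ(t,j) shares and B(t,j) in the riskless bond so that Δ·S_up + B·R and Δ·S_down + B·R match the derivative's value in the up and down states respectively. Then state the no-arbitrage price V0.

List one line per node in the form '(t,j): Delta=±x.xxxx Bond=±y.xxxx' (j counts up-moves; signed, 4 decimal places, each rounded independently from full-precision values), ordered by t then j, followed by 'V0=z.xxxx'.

(0,0): Delta=0.5576 Bond=-82.3892
(1,0): Delta=0.0000 Bond=0.0000
(1,1): Delta=0.7969 Bond=-124.8196
V0=9.0538

No-arbitrage ⇒ martingale measure with p* = (R−d)/(u−d) = 0.6667.
Payoff layer (t=2): V(2,0)=0.0000, V(2,1)=0.0000, V(2,2)=20.7804
Node (1,0) S=149.2400: V=(p*·0.0000+(1−p*)·0.0000)/1.01=0.0000; Δ=(0.0000−0.0000)/(158.1944−135.8084)=0.0000; B=V−Δ·S=0.0000
Node (1,1) S=173.8400: V=(p*·20.7804+(1−p*)·0.0000)/1.01=13.7164; Δ=(20.7804−0.0000)/(184.2704−158.1944)=0.7969; B=V−Δ·S=-124.8196
Node (0,0) S=164.0000: V=(p*·13.7164+(1−p*)·0.0000)/1.01=9.0538; Δ=(13.7164−0.0000)/(173.8400−149.2400)=0.5576; B=V−Δ·S=-82.3892
The time-0 hedge costs 9.0538, which is the no-arbitrage price.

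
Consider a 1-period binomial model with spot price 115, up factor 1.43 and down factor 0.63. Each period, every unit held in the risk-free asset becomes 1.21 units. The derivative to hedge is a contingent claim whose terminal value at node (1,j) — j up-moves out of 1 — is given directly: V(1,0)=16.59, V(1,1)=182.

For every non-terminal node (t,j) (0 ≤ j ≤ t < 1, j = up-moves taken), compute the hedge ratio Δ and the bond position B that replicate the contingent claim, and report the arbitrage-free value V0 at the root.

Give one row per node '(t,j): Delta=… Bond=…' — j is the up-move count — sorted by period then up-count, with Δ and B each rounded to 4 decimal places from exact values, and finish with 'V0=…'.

The replicating-portfolio and risk-neutral prices coincide; use p* = (1.21−0.63)/(1.43−0.63) = 0.7250 for the latter.
Terminal payoffs: V(1,0)=16.5900, V(1,1)=182.0000
(0,0): S=115.0000. Δ = (V_up−V_dn)/(S_up−S_dn) = (182.0000−16.5900)/(164.4500−72.4500) = 1.7979. V = [p*·182.0000 + (1−p*)·16.5900]/1.21 = 112.8200. B = V − Δ·S = -93.9425.
Root portfolio cost Δ·115+B reproduces V0=112.8200.

(0,0): Delta=1.7979 Bond=-93.9425
V0=112.8200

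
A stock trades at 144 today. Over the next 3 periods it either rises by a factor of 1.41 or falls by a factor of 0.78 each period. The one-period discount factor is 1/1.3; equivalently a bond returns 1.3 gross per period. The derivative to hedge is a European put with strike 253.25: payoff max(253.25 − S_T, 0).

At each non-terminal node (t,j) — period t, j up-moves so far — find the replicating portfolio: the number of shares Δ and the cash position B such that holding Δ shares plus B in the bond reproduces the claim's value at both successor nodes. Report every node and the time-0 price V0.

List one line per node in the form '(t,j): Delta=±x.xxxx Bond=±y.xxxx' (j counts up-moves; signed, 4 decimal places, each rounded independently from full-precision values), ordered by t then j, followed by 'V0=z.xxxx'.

The replicating-portfolio and risk-neutral prices coincide; use p* = (1.3−0.78)/(1.41−0.78) = 0.8254 for the latter.
At expiry t=3: V(3,0)=184.9145, V(3,1)=129.7205, V(3,2)=29.9466, V(3,3)=0.0000
(2,0): S=87.6096. Δ = (V_up−V_dn)/(S_up−S_dn) = (129.7205−184.9145)/(123.5295−68.3355) = -1.0000. V = [p*·129.7205 + (1−p*)·184.9145]/1.3 = 107.1981. B = V − Δ·S = 194.8077.
(2,1): S=158.3712. Δ = (V_up−V_dn)/(S_up−S_dn) = (29.9466−129.7205)/(223.3034−123.5295) = -1.0000. V = [p*·29.9466 + (1−p*)·129.7205]/1.3 = 36.4365. B = V − Δ·S = 194.8077.
(2,2): S=286.2864. Δ = (V_up−V_dn)/(S_up−S_dn) = (0.0000−29.9466)/(403.6638−223.3034) = -0.1660. V = [p*·0.0000 + (1−p*)·29.9466]/1.3 = 4.0221. B = V − Δ·S = 51.5564.
(1,0): S=112.3200. Δ = (V_up−V_dn)/(S_up−S_dn) = (36.4365−107.1981)/(158.3712−87.6096) = -1.0000. V = [p*·36.4365 + (1−p*)·107.1981]/1.3 = 37.5321. B = V − Δ·S = 149.8521.
(1,1): S=203.0400. Δ = (V_up−V_dn)/(S_up−S_dn) = (4.0221−36.4365)/(286.2864−158.3712) = -0.2534. V = [p*·4.0221 + (1−p*)·36.4365]/1.3 = 7.4475. B = V − Δ·S = 58.8989.
(0,0): S=144.0000. Δ = (V_up−V_dn)/(S_up−S_dn) = (7.4475−37.5321)/(203.0400−112.3200) = -0.3316. V = [p*·7.4475 + (1−p*)·37.5321]/1.3 = 9.7695. B = V − Δ·S = 57.5228.
Check: Δ(0,0)·S0 + B(0,0) = 9.7695 = V0.

(0,0): Delta=-0.3316 Bond=57.5228
(1,0): Delta=-1.0000 Bond=149.8521
(1,1): Delta=-0.2534 Bond=58.8989
(2,0): Delta=-1.0000 Bond=194.8077
(2,1): Delta=-1.0000 Bond=194.8077
(2,2): Delta=-0.1660 Bond=51.5564
V0=9.7695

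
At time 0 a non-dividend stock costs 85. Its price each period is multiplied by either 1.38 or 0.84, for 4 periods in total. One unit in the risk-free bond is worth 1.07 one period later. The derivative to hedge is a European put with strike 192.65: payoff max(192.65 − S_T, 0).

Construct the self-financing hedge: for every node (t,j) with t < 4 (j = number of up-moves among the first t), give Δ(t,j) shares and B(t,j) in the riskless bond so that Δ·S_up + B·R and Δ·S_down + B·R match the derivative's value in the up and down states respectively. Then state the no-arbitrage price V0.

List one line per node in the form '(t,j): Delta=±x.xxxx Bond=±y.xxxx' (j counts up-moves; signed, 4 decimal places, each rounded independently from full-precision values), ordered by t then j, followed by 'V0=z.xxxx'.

No-arbitrage ⇒ martingale measure with p* = (R−d)/(u−d) = 0.4259.
At expiry t=4: V(4,0)=150.3309, V(4,1)=123.1258, V(4,2)=78.4317, V(4,3)=5.0057, V(4,4)=0.0000
  t=3,j=0: stock 50.3798 → up 69.5242 (V=123.1258), down 42.3191 (V=150.3309). Price 129.6669; hedge Δ=-1.0000, bond B=180.0467.
  t=3,j=1: stock 82.7669 → up 114.2183 (V=78.4317), down 69.5242 (V=123.1258). Price 97.2798; hedge Δ=-1.0000, bond B=180.0467.
  t=3,j=2: stock 135.9742 → up 187.6443 (V=5.0057), down 114.2183 (V=78.4317). Price 44.0726; hedge Δ=-1.0000, bond B=180.0467.
  t=3,j=3: stock 223.3861 → up 308.2728 (V=0.0000), down 187.6443 (V=5.0057). Price 2.6856; hedge Δ=-0.0415, bond B=11.9554.
  t=2,j=0: stock 59.9760 → up 82.7669 (V=97.2798), down 50.3798 (V=129.6669). Price 108.2920; hedge Δ=-1.0000, bond B=168.2680.
  t=2,j=1: stock 98.5320 → up 135.9742 (V=44.0726), down 82.7669 (V=97.2798). Price 69.7360; hedge Δ=-1.0000, bond B=168.2680.
  t=2,j=2: stock 161.8740 → up 223.3861 (V=2.6856), down 135.9742 (V=44.0726). Price 24.7148; hedge Δ=-0.4735, bond B=101.3573.
  t=1,j=0: stock 71.4000 → up 98.5320 (V=69.7360), down 59.9760 (V=108.2920). Price 85.8598; hedge Δ=-1.0000, bond B=157.2598.
  t=1,j=1: stock 117.3000 → up 161.8740 (V=24.7148), down 98.5320 (V=69.7360). Price 47.2526; hedge Δ=-0.7108, bond B=130.6252.
  t=0,j=0: stock 85.0000 → up 117.3000 (V=47.2526), down 71.4000 (V=85.8598). Price 64.8747; hedge Δ=-0.8411, bond B=136.3696.
Each (Δ,B) replicates both successor values, so the strategy is self-financing and V0 is arbitrage-free.

(0,0): Delta=-0.8411 Bond=136.3696
(1,0): Delta=-1.0000 Bond=157.2598
(1,1): Delta=-0.7108 Bond=130.6252
(2,0): Delta=-1.0000 Bond=168.2680
(2,1): Delta=-1.0000 Bond=168.2680
(2,2): Delta=-0.4735 Bond=101.3573
(3,0): Delta=-1.0000 Bond=180.0467
(3,1): Delta=-1.0000 Bond=180.0467
(3,2): Delta=-1.0000 Bond=180.0467
(3,3): Delta=-0.0415 Bond=11.9554
V0=64.8747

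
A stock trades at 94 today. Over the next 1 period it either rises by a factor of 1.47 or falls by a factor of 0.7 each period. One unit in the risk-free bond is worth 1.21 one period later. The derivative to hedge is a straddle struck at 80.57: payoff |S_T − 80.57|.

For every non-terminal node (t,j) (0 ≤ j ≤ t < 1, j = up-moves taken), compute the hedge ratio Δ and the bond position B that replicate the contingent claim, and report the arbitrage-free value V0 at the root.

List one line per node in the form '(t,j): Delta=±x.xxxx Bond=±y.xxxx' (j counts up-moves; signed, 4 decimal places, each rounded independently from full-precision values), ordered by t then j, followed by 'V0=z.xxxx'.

Risk-neutral probability p* = (R−d)/(u−d) = (1.21−0.7)/(1.47−0.7) = 0.6623.
Terminal payoffs: V(1,0)=14.7700, V(1,1)=57.6100
Node (0,0) S=94.0000: V=(p*·57.6100+(1−p*)·14.7700)/1.21=35.6566; Δ=(57.6100−14.7700)/(138.1800−65.8000)=0.5919; B=V−Δ·S=-19.9797
Self-financing check: at every node Δ·S+B equals the discounted successor values.

(0,0): Delta=0.5919 Bond=-19.9797
V0=35.6566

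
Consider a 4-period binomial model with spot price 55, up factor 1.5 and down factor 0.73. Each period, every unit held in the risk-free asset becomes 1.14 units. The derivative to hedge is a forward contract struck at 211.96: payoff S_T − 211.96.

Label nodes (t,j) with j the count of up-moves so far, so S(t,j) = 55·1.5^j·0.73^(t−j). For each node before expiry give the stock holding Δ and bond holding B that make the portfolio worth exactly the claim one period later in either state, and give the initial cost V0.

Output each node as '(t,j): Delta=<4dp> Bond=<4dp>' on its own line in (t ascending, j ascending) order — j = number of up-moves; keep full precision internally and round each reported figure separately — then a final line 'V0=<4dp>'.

(0,0): Delta=1.0000 Bond=-125.4973
(1,0): Delta=1.0000 Bond=-143.0670
(1,1): Delta=1.0000 Bond=-143.0670
(2,0): Delta=1.0000 Bond=-163.0963
(2,1): Delta=1.0000 Bond=-163.0963
(2,2): Delta=1.0000 Bond=-163.0963
(3,0): Delta=1.0000 Bond=-185.9298
(3,1): Delta=1.0000 Bond=-185.9298
(3,2): Delta=1.0000 Bond=-185.9298
(3,3): Delta=1.0000 Bond=-185.9298
V0=-70.4973

Since d<R<u, set p* = (R−d)/(u−d) = 0.5325; price each node as the discounted p*-expectation of its children.
Payoff layer (t=4): V(4,0)=-196.3410, V(4,1)=-179.8661, V(4,2)=-146.0136, V(4,3)=-76.4538, V(4,4)=66.4775
  t=3,j=0: stock 21.3959 → up 32.0939 (V=-179.8661), down 15.6190 (V=-196.3410). Price -164.5339; hedge Δ=1.0000, bond B=-185.9298.
  t=3,j=1: stock 43.9642 → up 65.9464 (V=-146.0136), down 32.0939 (V=-179.8661). Price -141.9656; hedge Δ=1.0000, bond B=-185.9298.
  t=3,j=2: stock 90.3375 → up 135.5062 (V=-76.4538), down 65.9464 (V=-146.0136). Price -95.5923; hedge Δ=1.0000, bond B=-185.9298.
  t=3,j=3: stock 185.6250 → up 278.4375 (V=66.4775), down 135.5062 (V=-76.4538). Price -0.3048; hedge Δ=1.0000, bond B=-185.9298.
  t=2,j=0: stock 29.3095 → up 43.9642 (V=-141.9656), down 21.3959 (V=-164.5339). Price -133.7868; hedge Δ=1.0000, bond B=-163.0963.
  t=2,j=1: stock 60.2250 → up 90.3375 (V=-95.5923), down 43.9642 (V=-141.9656). Price -102.8713; hedge Δ=1.0000, bond B=-163.0963.
  t=2,j=2: stock 123.7500 → up 185.6250 (V=-0.3048), down 90.3375 (V=-95.5923). Price -39.3463; hedge Δ=1.0000, bond B=-163.0963.
  t=1,j=0: stock 40.1500 → up 60.2250 (V=-102.8713), down 29.3095 (V=-133.7868). Price -102.9170; hedge Δ=1.0000, bond B=-143.0670.
  t=1,j=1: stock 82.5000 → up 123.7500 (V=-39.3463), down 60.2250 (V=-102.8713). Price -60.5670; hedge Δ=1.0000, bond B=-143.0670.
  t=0,j=0: stock 55.0000 → up 82.5000 (V=-60.5670), down 40.1500 (V=-102.9170). Price -70.4973; hedge Δ=1.0000, bond B=-125.4973.
Root portfolio cost Δ·55+B reproduces V0=-70.4973.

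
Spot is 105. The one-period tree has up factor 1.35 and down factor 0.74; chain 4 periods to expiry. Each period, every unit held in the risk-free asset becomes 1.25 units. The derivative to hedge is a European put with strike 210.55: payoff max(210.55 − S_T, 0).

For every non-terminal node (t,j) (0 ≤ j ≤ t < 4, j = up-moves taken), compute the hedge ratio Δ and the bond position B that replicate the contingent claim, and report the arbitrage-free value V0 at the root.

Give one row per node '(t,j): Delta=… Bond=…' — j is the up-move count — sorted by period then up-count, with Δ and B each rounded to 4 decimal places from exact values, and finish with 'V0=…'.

(0,0): Delta=-0.3543 Bond=46.1069
(1,0): Delta=-1.0000 Bond=107.8016
(1,1): Delta=-0.2849 Bond=47.7968
(2,0): Delta=-1.0000 Bond=134.7520
(2,1): Delta=-1.0000 Bond=134.7520
(2,2): Delta=-0.2081 Bond=45.0389
(3,0): Delta=-1.0000 Bond=168.4400
(3,1): Delta=-1.0000 Bond=168.4400
(3,2): Delta=-1.0000 Bond=168.4400
(3,3): Delta=-0.1230 Bond=34.3101
V0=8.9015

The replicating-portfolio and risk-neutral prices coincide; use p* = (1.25−0.74)/(1.35−0.74) = 0.8361 for the latter.
Payoff layer (t=4): V(4,0)=179.0641, V(4,1)=153.1095, V(4,2)=105.7599, V(4,3)=19.3789, V(4,4)=0.0000
(3,0): S=42.5485. Δ = (V_up−V_dn)/(S_up−S_dn) = (153.1095−179.0641)/(57.4405−31.4859) = -1.0000. V = [p*·153.1095 + (1−p*)·179.0641]/1.25 = 125.8915. B = V − Δ·S = 168.4400.
(3,1): S=77.6223. Δ = (V_up−V_dn)/(S_up−S_dn) = (105.7599−153.1095)/(104.7901−57.4405) = -1.0000. V = [p*·105.7599 + (1−p*)·153.1095]/1.25 = 90.8177. B = V − Δ·S = 168.4400.
(3,2): S=141.6082. Δ = (V_up−V_dn)/(S_up−S_dn) = (19.3789−105.7599)/(191.1711−104.7901) = -1.0000. V = [p*·19.3789 + (1−p*)·105.7599]/1.25 = 26.8318. B = V − Δ·S = 168.4400.
(3,3): S=258.3394. Δ = (V_up−V_dn)/(S_up−S_dn) = (0.0000−19.3789)/(348.7582−191.1711) = -0.1230. V = [p*·0.0000 + (1−p*)·19.3789]/1.25 = 2.5415. B = V − Δ·S = 34.3101.
(2,0): S=57.4980. Δ = (V_up−V_dn)/(S_up−S_dn) = (90.8177−125.8915)/(77.6223−42.5485) = -1.0000. V = [p*·90.8177 + (1−p*)·125.8915]/1.25 = 77.2540. B = V − Δ·S = 134.7520.
(2,1): S=104.8950. Δ = (V_up−V_dn)/(S_up−S_dn) = (26.8318−90.8177)/(141.6082−77.6223) = -1.0000. V = [p*·26.8318 + (1−p*)·90.8177]/1.25 = 29.8570. B = V − Δ·S = 134.7520.
(2,2): S=191.3625. Δ = (V_up−V_dn)/(S_up−S_dn) = (2.5415−26.8318)/(258.3394−141.6082) = -0.2081. V = [p*·2.5415 + (1−p*)·26.8318]/1.25 = 5.2188. B = V − Δ·S = 45.0389.
(1,0): S=77.7000. Δ = (V_up−V_dn)/(S_up−S_dn) = (29.8570−77.2540)/(104.8950−57.4980) = -1.0000. V = [p*·29.8570 + (1−p*)·77.2540]/1.25 = 30.1016. B = V − Δ·S = 107.8016.
(1,1): S=141.7500. Δ = (V_up−V_dn)/(S_up−S_dn) = (5.2188−29.8570)/(191.3625−104.8950) = -0.2849. V = [p*·5.2188 + (1−p*)·29.8570]/1.25 = 7.4063. B = V − Δ·S = 47.7968.
(0,0): S=105.0000. Δ = (V_up−V_dn)/(S_up−S_dn) = (7.4063−30.1016)/(141.7500−77.7000) = -0.3543. V = [p*·7.4063 + (1−p*)·30.1016]/1.25 = 8.9015. B = V − Δ·S = 46.1069.
Each (Δ,B) replicates both successor values, so the strategy is self-financing and V0 is arbitrage-free.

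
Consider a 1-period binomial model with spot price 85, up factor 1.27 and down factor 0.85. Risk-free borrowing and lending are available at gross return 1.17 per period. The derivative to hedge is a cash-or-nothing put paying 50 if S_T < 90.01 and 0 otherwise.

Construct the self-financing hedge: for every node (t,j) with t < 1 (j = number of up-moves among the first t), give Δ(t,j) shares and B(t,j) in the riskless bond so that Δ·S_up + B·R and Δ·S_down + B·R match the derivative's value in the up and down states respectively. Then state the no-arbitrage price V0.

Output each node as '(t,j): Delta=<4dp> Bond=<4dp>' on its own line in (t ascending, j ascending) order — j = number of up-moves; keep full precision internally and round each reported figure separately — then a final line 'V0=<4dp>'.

No-arbitrage ⇒ martingale measure with p* = (R−d)/(u−d) = 0.7619.
At expiry t=1: V(1,0)=50.0000, V(1,1)=0.0000
(0,0): S=85.0000. Δ = (V_up−V_dn)/(S_up−S_dn) = (0.0000−50.0000)/(107.9500−72.2500) = -1.4006. V = [p*·0.0000 + (1−p*)·50.0000]/1.17 = 10.1750. B = V − Δ·S = 129.2226.
Each (Δ,B) replicates both successor values, so the strategy is self-financing and V0 is arbitrage-free.

(0,0): Delta=-1.4006 Bond=129.2226
V0=10.1750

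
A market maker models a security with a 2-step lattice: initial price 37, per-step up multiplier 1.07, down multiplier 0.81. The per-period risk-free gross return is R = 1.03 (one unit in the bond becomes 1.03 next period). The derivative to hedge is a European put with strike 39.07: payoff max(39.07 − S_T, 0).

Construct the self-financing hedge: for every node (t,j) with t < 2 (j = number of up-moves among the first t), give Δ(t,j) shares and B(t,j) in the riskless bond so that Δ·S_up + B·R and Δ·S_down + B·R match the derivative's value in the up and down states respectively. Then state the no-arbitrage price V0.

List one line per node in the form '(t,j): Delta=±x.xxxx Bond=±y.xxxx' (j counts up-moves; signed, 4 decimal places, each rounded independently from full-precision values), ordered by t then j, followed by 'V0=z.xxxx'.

(0,0): Delta=-0.7189 Bond=28.6491
(1,0): Delta=-1.0000 Bond=37.9320
(1,1): Delta=-0.6803 Bond=27.9770
V0=2.0484

Risk-neutral probability p* = (R−d)/(u−d) = (1.03−0.81)/(1.07−0.81) = 0.8462.
At expiry t=2: V(2,0)=14.7943, V(2,1)=7.0021, V(2,2)=0.0000
  t=1,j=0: stock 29.9700 → up 32.0679 (V=7.0021), down 24.2757 (V=14.7943). Price 7.9620; hedge Δ=-1.0000, bond B=37.9320.
  t=1,j=1: stock 39.5900 → up 42.3613 (V=0.0000), down 32.0679 (V=7.0021). Price 1.0459; hedge Δ=-0.6803, bond B=27.9770.
  t=0,j=0: stock 37.0000 → up 39.5900 (V=1.0459), down 29.9700 (V=7.9620). Price 2.0484; hedge Δ=-0.7189, bond B=28.6491.
Root portfolio cost Δ·37+B reproduces V0=2.0484.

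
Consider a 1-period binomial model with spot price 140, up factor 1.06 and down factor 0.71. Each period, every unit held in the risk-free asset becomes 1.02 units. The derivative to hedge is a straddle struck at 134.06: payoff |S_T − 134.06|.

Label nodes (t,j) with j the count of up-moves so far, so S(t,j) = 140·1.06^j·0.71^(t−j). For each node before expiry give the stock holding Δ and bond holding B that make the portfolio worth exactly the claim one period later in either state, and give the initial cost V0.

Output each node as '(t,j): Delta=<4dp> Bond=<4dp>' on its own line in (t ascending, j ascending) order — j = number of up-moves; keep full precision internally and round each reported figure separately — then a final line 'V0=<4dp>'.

(0,0): Delta=-0.4147 Bond=74.3927
V0=16.3356

Since d<R<u, set p* = (R−d)/(u−d) = 0.8857; price each node as the discounted p*-expectation of its children.
Terminal values V(1,·): V(1,0)=34.6600, V(1,1)=14.3400
  t=0,j=0: stock 140.0000 → up 148.4000 (V=14.3400), down 99.4000 (V=34.6600). Price 16.3356; hedge Δ=-0.4147, bond B=74.3927.
Check: Δ(0,0)·S0 + B(0,0) = 16.3356 = V0.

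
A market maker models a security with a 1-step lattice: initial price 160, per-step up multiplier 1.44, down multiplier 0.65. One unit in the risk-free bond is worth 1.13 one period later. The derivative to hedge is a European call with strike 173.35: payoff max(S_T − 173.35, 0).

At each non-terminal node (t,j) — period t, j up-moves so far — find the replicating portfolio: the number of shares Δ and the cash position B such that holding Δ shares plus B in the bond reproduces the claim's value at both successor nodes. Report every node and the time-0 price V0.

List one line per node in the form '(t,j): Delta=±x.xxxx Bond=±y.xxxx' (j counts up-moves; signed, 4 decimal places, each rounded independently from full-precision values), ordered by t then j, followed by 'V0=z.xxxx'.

Since d<R<u, set p* = (R−d)/(u−d) = 0.6076; price each node as the discounted p*-expectation of its children.
At expiry t=1: V(1,0)=0.0000, V(1,1)=57.0500
  t=0,j=0: stock 160.0000 → up 230.4000 (V=57.0500), down 104.0000 (V=0.0000). Price 30.6755; hedge Δ=0.4513, bond B=-41.5397.
Root portfolio cost Δ·160+B reproduces V0=30.6755.

(0,0): Delta=0.4513 Bond=-41.5397
V0=30.6755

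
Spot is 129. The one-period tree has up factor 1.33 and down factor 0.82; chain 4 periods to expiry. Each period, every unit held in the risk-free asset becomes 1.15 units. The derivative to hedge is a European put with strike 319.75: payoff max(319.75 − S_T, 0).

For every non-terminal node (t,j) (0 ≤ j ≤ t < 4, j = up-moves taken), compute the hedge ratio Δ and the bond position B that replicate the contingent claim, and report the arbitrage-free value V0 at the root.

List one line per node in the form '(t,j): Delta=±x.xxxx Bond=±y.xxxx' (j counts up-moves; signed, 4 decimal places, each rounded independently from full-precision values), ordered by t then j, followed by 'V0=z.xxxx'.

(0,0): Delta=-0.7729 Bond=161.9250
(1,0): Delta=-1.0000 Bond=210.2408
(1,1): Delta=-0.6965 Bond=173.1080
(2,0): Delta=-1.0000 Bond=241.7769
(2,1): Delta=-1.0000 Bond=241.7769
(2,2): Delta=-0.5944 Bond=175.7818
(3,0): Delta=-1.0000 Bond=278.0435
(3,1): Delta=-1.0000 Bond=278.0435
(3,2): Delta=-1.0000 Bond=278.0435
(3,3): Delta=-0.4580 Bond=160.7521
V0=62.2263

No-arbitrage ⇒ martingale measure with p* = (R−d)/(u−d) = 0.6471.
Terminal payoffs: V(4,0)=261.4263, V(4,1)=225.1518, V(4,2)=166.3163, V(4,3)=70.8881, V(4,4)=0.0000
(3,0): S=71.1265. Δ = (V_up−V_dn)/(S_up−S_dn) = (225.1518−261.4263)/(94.5982−58.3237) = -1.0000. V = [p*·225.1518 + (1−p*)·261.4263]/1.15 = 206.9170. B = V − Δ·S = 278.0435.
(3,1): S=115.3637. Δ = (V_up−V_dn)/(S_up−S_dn) = (166.3163−225.1518)/(153.4337−94.5982) = -1.0000. V = [p*·166.3163 + (1−p*)·225.1518]/1.15 = 162.6798. B = V − Δ·S = 278.0435.
(3,2): S=187.1142. Δ = (V_up−V_dn)/(S_up−S_dn) = (70.8881−166.3163)/(248.8619−153.4337) = -1.0000. V = [p*·70.8881 + (1−p*)·166.3163]/1.15 = 90.9292. B = V − Δ·S = 278.0435.
(3,3): S=303.4902. Δ = (V_up−V_dn)/(S_up−S_dn) = (0.0000−70.8881)/(403.6419−248.8619) = -0.4580. V = [p*·0.0000 + (1−p*)·70.8881]/1.15 = 21.7559. B = V − Δ·S = 160.7521.
(2,0): S=86.7396. Δ = (V_up−V_dn)/(S_up−S_dn) = (162.6798−206.9170)/(115.3637−71.1265) = -1.0000. V = [p*·162.6798 + (1−p*)·206.9170]/1.15 = 155.0373. B = V − Δ·S = 241.7769.
(2,1): S=140.6874. Δ = (V_up−V_dn)/(S_up−S_dn) = (90.9292−162.6798)/(187.1142−115.3637) = -1.0000. V = [p*·90.9292 + (1−p*)·162.6798]/1.15 = 101.0895. B = V − Δ·S = 241.7769.
(2,2): S=228.1881. Δ = (V_up−V_dn)/(S_up−S_dn) = (21.7559−90.9292)/(303.4902−187.1142) = -0.5944. V = [p*·21.7559 + (1−p*)·90.9292]/1.15 = 40.1479. B = V − Δ·S = 175.7818.
(1,0): S=105.7800. Δ = (V_up−V_dn)/(S_up−S_dn) = (101.0895−155.0373)/(140.6874−86.7396) = -1.0000. V = [p*·101.0895 + (1−p*)·155.0373]/1.15 = 104.4608. B = V − Δ·S = 210.2408.
(1,1): S=171.5700. Δ = (V_up−V_dn)/(S_up−S_dn) = (40.1479−101.0895)/(228.1881−140.6874) = -0.6965. V = [p*·40.1479 + (1−p*)·101.0895]/1.15 = 53.6145. B = V − Δ·S = 173.1080.
(0,0): S=129.0000. Δ = (V_up−V_dn)/(S_up−S_dn) = (53.6145−104.4608)/(171.5700−105.7800) = -0.7729. V = [p*·53.6145 + (1−p*)·104.4608]/1.15 = 62.2263. B = V − Δ·S = 161.9250.
Each (Δ,B) replicates both successor values, so the strategy is self-financing and V0 is arbitrage-free.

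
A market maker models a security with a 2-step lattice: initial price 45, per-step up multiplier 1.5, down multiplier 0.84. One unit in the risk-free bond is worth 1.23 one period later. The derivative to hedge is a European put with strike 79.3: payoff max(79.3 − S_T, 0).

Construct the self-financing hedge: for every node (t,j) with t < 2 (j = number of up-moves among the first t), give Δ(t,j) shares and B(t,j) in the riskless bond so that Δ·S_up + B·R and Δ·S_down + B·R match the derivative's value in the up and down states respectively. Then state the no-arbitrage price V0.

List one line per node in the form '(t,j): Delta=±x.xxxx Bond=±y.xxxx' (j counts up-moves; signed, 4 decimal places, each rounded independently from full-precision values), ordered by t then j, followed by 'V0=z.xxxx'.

Since d<R<u, set p* = (R−d)/(u−d) = 0.5909; price each node as the discounted p*-expectation of its children.
Payoff layer (t=2): V(2,0)=47.5480, V(2,1)=22.6000, V(2,2)=0.0000
  t=1,j=0: stock 37.8000 → up 56.7000 (V=22.6000), down 31.7520 (V=47.5480). Price 26.6715; hedge Δ=-1.0000, bond B=64.4715.
  t=1,j=1: stock 67.5000 → up 101.2500 (V=0.0000), down 56.7000 (V=22.6000). Price 7.5166; hedge Δ=-0.5073, bond B=41.7591.
  t=0,j=0: stock 45.0000 → up 67.5000 (V=7.5166), down 37.8000 (V=26.6715). Price 12.4819; hedge Δ=-0.6449, bond B=41.5045.
The time-0 hedge costs 12.4819, which is the no-arbitrage price.

(0,0): Delta=-0.6449 Bond=41.5045
(1,0): Delta=-1.0000 Bond=64.4715
(1,1): Delta=-0.5073 Bond=41.7591
V0=12.4819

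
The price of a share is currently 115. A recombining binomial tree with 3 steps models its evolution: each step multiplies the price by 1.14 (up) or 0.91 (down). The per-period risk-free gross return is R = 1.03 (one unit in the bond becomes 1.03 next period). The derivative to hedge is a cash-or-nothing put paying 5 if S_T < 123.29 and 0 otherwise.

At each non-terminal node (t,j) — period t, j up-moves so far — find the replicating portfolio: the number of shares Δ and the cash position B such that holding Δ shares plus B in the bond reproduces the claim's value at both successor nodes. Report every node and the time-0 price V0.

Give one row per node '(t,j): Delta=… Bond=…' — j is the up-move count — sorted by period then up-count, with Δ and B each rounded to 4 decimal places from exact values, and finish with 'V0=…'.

(0,0): Delta=-0.0889 Bond=12.3650
(1,0): Delta=-0.1052 Bond=14.4419
(1,1): Delta=-0.0770 Bond=11.1722
(2,0): Delta=0.0000 Bond=4.8544
(2,1): Delta=-0.1822 Bond=24.0608
(2,2): Delta=0.0000 Bond=0.0000
V0=2.1387

No-arbitrage ⇒ martingale measure with p* = (R−d)/(u−d) = 0.5217.
Terminal values V(3,·): V(3,0)=5.0000, V(3,1)=5.0000, V(3,2)=0.0000, V(3,3)=0.0000
  t=2,j=0: stock 95.2315 → up 108.5639 (V=5.0000), down 86.6607 (V=5.0000). Price 4.8544; hedge Δ=0.0000, bond B=4.8544.
  t=2,j=1: stock 119.3010 → up 136.0031 (V=0.0000), down 108.5639 (V=5.0000). Price 2.3217; hedge Δ=-0.1822, bond B=24.0608.
  t=2,j=2: stock 149.4540 → up 170.3776 (V=0.0000), down 136.0031 (V=0.0000). Price 0.0000; hedge Δ=0.0000, bond B=0.0000.
  t=1,j=0: stock 104.6500 → up 119.3010 (V=2.3217), down 95.2315 (V=4.8544). Price 3.4301; hedge Δ=-0.1052, bond B=14.4419.
  t=1,j=1: stock 131.1000 → up 149.4540 (V=0.0000), down 119.3010 (V=2.3217). Price 1.0780; hedge Δ=-0.0770, bond B=11.1722.
  t=0,j=0: stock 115.0000 → up 131.1000 (V=1.0780), down 104.6500 (V=3.4301). Price 2.1387; hedge Δ=-0.0889, bond B=12.3650.
The time-0 hedge costs 2.1387, which is the no-arbitrage price.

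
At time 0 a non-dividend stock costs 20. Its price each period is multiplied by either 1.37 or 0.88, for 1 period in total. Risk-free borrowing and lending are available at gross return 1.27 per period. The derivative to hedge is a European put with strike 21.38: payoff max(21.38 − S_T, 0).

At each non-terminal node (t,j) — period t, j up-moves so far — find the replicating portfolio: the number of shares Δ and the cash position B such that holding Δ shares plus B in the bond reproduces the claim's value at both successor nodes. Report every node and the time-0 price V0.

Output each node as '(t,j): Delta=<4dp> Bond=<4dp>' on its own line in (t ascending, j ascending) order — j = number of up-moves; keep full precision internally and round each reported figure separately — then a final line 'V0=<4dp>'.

(0,0): Delta=-0.3857 Bond=8.3217
V0=0.6074

Risk-neutral probability p* = (R−d)/(u−d) = (1.27−0.88)/(1.37−0.88) = 0.7959.
At expiry t=1: V(1,0)=3.7800, V(1,1)=0.0000
Node (0,0) S=20.0000: V=(p*·0.0000+(1−p*)·3.7800)/1.27=0.6074; Δ=(0.0000−3.7800)/(27.4000−17.6000)=-0.3857; B=V−Δ·S=8.3217
Root portfolio cost Δ·20+B reproduces V0=0.6074.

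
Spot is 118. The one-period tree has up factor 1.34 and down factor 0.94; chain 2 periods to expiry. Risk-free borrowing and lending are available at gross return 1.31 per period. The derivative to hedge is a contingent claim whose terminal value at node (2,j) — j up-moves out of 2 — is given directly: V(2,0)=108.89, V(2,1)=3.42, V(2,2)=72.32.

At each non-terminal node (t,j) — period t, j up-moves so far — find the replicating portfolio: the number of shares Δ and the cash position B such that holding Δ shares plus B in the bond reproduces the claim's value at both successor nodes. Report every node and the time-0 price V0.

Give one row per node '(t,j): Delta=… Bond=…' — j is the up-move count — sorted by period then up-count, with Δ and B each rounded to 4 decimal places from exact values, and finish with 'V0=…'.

(0,0): Delta=0.9028 Bond=-69.8398
(1,0): Delta=-2.3772 Bond=272.3240
(1,1): Delta=1.0894 Bond=-120.9885
V0=36.6912

Risk-neutral probability p* = (R−d)/(u−d) = (1.31−0.94)/(1.34−0.94) = 0.9250.
At expiry t=2: V(2,0)=108.8900, V(2,1)=3.4200, V(2,2)=72.3200
Node (1,0) S=110.9200: V=(p*·3.4200+(1−p*)·108.8900)/1.31=8.6490; Δ=(3.4200−108.8900)/(148.6328−104.2648)=-2.3772; B=V−Δ·S=272.3240
Node (1,1) S=158.1200: V=(p*·72.3200+(1−p*)·3.4200)/1.31=51.2615; Δ=(72.3200−3.4200)/(211.8808−148.6328)=1.0894; B=V−Δ·S=-120.9885
Node (0,0) S=118.0000: V=(p*·51.2615+(1−p*)·8.6490)/1.31=36.6912; Δ=(51.2615−8.6490)/(158.1200−110.9200)=0.9028; B=V−Δ·S=-69.8398
Each (Δ,B) replicates both successor values, so the strategy is self-financing and V0 is arbitrage-free.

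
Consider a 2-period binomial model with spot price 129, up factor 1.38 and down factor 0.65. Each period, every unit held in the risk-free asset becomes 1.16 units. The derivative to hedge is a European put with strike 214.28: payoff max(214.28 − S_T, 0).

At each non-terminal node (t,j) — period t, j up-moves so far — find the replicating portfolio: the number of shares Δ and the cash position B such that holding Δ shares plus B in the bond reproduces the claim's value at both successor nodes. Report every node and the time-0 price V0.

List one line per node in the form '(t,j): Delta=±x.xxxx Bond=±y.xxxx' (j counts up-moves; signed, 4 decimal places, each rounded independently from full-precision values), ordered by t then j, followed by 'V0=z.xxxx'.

(0,0): Delta=-0.7993 Bond=144.7345
(1,0): Delta=-1.0000 Bond=184.7241
(1,1): Delta=-0.7585 Bond=160.6312
V0=41.6300

Risk-neutral probability p* = (R−d)/(u−d) = (1.16−0.65)/(1.38−0.65) = 0.6986.
Terminal values V(2,·): V(2,0)=159.7775, V(2,1)=98.5670, V(2,2)=0.0000
Node (1,0) S=83.8500: V=(p*·98.5670+(1−p*)·159.7775)/1.16=100.8741; Δ=(98.5670−159.7775)/(115.7130−54.5025)=-1.0000; B=V−Δ·S=184.7241
Node (1,1) S=178.0200: V=(p*·0.0000+(1−p*)·98.5670)/1.16=25.6079; Δ=(0.0000−98.5670)/(245.6676−115.7130)=-0.7585; B=V−Δ·S=160.6312
Node (0,0) S=129.0000: V=(p*·25.6079+(1−p*)·100.8741)/1.16=41.6300; Δ=(25.6079−100.8741)/(178.0200−83.8500)=-0.7993; B=V−Δ·S=144.7345
The time-0 hedge costs 41.6300, which is the no-arbitrage price.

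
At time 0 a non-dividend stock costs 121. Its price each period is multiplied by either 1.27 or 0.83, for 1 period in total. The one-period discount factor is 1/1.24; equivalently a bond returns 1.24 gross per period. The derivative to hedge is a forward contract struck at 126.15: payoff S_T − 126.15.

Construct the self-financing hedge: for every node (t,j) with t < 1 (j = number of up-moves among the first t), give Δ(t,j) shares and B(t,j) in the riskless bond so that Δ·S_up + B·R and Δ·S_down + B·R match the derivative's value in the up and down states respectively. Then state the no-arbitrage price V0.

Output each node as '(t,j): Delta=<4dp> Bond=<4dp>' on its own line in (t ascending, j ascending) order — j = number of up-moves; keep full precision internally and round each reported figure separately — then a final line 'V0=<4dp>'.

Risk-neutral probability p* = (R−d)/(u−d) = (1.24−0.83)/(1.27−0.83) = 0.9318.
Terminal values V(1,·): V(1,0)=-25.7200, V(1,1)=27.5200
(0,0): S=121.0000. Δ = (V_up−V_dn)/(S_up−S_dn) = (27.5200−-25.7200)/(153.6700−100.4300) = 1.0000. V = [p*·27.5200 + (1−p*)·-25.7200]/1.24 = 19.2661. B = V − Δ·S = -101.7339.
Each (Δ,B) replicates both successor values, so the strategy is self-financing and V0 is arbitrage-free.

(0,0): Delta=1.0000 Bond=-101.7339
V0=19.2661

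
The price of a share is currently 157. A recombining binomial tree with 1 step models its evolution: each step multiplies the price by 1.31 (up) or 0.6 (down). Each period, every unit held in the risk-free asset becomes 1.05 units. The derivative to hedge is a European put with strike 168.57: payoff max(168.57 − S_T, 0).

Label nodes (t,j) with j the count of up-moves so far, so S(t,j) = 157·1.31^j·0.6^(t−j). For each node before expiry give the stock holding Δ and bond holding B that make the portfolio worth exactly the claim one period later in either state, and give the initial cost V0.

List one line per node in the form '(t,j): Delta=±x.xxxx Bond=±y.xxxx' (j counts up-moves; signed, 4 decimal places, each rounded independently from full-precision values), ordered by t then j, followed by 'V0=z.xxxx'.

Since d<R<u, set p* = (R−d)/(u−d) = 0.6338; price each node as the discounted p*-expectation of its children.
Terminal values V(1,·): V(1,0)=74.3700, V(1,1)=0.0000
  t=0,j=0: stock 157.0000 → up 205.6700 (V=0.0000), down 94.2000 (V=74.3700). Price 25.9372; hedge Δ=-0.6672, bond B=130.6837.
The time-0 hedge costs 25.9372, which is the no-arbitrage price.

(0,0): Delta=-0.6672 Bond=130.6837
V0=25.9372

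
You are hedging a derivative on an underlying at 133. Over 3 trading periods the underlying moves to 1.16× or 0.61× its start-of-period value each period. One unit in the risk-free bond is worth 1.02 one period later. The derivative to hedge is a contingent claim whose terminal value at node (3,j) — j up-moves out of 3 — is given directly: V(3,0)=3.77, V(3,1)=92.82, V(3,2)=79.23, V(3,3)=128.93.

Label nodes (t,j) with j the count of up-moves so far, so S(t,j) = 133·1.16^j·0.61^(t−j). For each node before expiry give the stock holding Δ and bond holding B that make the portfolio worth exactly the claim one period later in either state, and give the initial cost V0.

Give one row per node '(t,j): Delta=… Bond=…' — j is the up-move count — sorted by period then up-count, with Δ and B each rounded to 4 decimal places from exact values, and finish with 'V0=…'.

(0,0): Delta=0.3709 Bond=45.4083
(1,0): Delta=0.2754 Bond=54.0644
(1,1): Delta=0.3881 Bond=43.6708
(2,0): Delta=3.2716 Bond=-93.1319
(2,1): Delta=-0.2626 Bond=105.7770
(2,2): Delta=0.5049 Bond=23.6355
V0=94.7439

Risk-neutral probability p* = (R−d)/(u−d) = (1.02−0.61)/(1.16−0.61) = 0.7455.
Payoff layer (t=3): V(3,0)=3.7700, V(3,1)=92.8200, V(3,2)=79.2300, V(3,3)=128.9300
Node (2,0) S=49.4893: V=(p*·92.8200+(1−p*)·3.7700)/1.02=68.7772; Δ=(92.8200−3.7700)/(57.4076−30.1885)=3.2716; B=V−Δ·S=-93.1319
Node (2,1) S=94.1108: V=(p*·79.2300+(1−p*)·92.8200)/1.02=81.0679; Δ=(79.2300−92.8200)/(109.1685−57.4076)=-0.2626; B=V−Δ·S=105.7770
Node (2,2) S=178.9648: V=(p*·128.9300+(1−p*)·79.2300)/1.02=113.9991; Δ=(128.9300−79.2300)/(207.5992−109.1685)=0.5049; B=V−Δ·S=23.6355
Node (1,0) S=81.1300: V=(p*·81.0679+(1−p*)·68.7772)/1.02=76.4111; Δ=(81.0679−68.7772)/(94.1108−49.4893)=0.2754; B=V−Δ·S=54.0644
Node (1,1) S=154.2800: V=(p*·113.9991+(1−p*)·81.0679)/1.02=103.5457; Δ=(113.9991−81.0679)/(178.9648−94.1108)=0.3881; B=V−Δ·S=43.6708
Node (0,0) S=133.0000: V=(p*·103.5457+(1−p*)·76.4111)/1.02=94.7439; Δ=(103.5457−76.4111)/(154.2800−81.1300)=0.3709; B=V−Δ·S=45.4083
Check: Δ(0,0)·S0 + B(0,0) = 94.7439 = V0.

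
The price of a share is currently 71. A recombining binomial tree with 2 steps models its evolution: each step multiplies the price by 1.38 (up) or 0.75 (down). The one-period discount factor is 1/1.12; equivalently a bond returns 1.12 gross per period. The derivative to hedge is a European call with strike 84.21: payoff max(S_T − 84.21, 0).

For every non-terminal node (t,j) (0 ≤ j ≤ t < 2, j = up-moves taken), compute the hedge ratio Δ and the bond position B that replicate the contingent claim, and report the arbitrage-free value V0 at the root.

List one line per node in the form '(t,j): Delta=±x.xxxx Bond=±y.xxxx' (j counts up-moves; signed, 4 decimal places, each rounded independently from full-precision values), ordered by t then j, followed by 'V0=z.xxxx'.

(0,0): Delta=0.5979 Bond=-28.4274
(1,0): Delta=0.0000 Bond=0.0000
(1,1): Delta=0.8263 Bond=-54.2117
V0=14.0242

Since d<R<u, set p* = (R−d)/(u−d) = 0.5873; price each node as the discounted p*-expectation of its children.
At expiry t=2: V(2,0)=0.0000, V(2,1)=0.0000, V(2,2)=51.0024
(1,0): S=53.2500. Δ = (V_up−V_dn)/(S_up−S_dn) = (0.0000−0.0000)/(73.4850−39.9375) = 0.0000. V = [p*·0.0000 + (1−p*)·0.0000]/1.12 = 0.0000. B = V − Δ·S = 0.0000.
(1,1): S=97.9800. Δ = (V_up−V_dn)/(S_up−S_dn) = (51.0024−0.0000)/(135.2124−73.4850) = 0.8263. V = [p*·51.0024 + (1−p*)·0.0000]/1.12 = 26.7445. B = V − Δ·S = -54.2117.
(0,0): S=71.0000. Δ = (V_up−V_dn)/(S_up−S_dn) = (26.7445−0.0000)/(97.9800−53.2500) = 0.5979. V = [p*·26.7445 + (1−p*)·0.0000]/1.12 = 14.0242. B = V − Δ·S = -28.4274.
Each (Δ,B) replicates both successor values, so the strategy is self-financing and V0 is arbitrage-free.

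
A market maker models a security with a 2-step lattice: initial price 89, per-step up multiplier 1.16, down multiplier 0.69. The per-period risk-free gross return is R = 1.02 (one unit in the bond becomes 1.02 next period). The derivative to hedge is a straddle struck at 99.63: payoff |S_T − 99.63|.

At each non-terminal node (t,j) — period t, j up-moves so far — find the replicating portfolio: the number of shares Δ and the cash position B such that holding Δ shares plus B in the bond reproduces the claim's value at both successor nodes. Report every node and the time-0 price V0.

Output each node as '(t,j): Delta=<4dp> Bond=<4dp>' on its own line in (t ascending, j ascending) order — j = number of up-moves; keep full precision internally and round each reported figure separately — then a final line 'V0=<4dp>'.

(0,0): Delta=-0.3375 Bond=55.8766
(1,0): Delta=-1.0000 Bond=97.6765
(1,1): Delta=-0.1704 Bond=39.7349
V0=25.8365

The replicating-portfolio and risk-neutral prices coincide; use p* = (1.02−0.69)/(1.16−0.69) = 0.7021 for the latter.
Terminal payoffs: V(2,0)=57.2571, V(2,1)=28.3944, V(2,2)=20.1284
Node (1,0) S=61.4100: V=(p*·28.3944+(1−p*)·57.2571)/1.02=36.2665; Δ=(28.3944−57.2571)/(71.2356−42.3729)=-1.0000; B=V−Δ·S=97.6765
Node (1,1) S=103.2400: V=(p*·20.1284+(1−p*)·28.3944)/1.02=22.1477; Δ=(20.1284−28.3944)/(119.7584−71.2356)=-0.1704; B=V−Δ·S=39.7349
Node (0,0) S=89.0000: V=(p*·22.1477+(1−p*)·36.2665)/1.02=25.8365; Δ=(22.1477−36.2665)/(103.2400−61.4100)=-0.3375; B=V−Δ·S=55.8766
The time-0 hedge costs 25.8365, which is the no-arbitrage price.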